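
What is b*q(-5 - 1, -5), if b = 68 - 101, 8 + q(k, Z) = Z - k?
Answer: 231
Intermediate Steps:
q(k, Z) = -8 + Z - k (q(k, Z) = -8 + (Z - k) = -8 + Z - k)
b = -33
b*q(-5 - 1, -5) = -33*(-8 - 5 - (-5 - 1)) = -33*(-8 - 5 - 1*(-6)) = -33*(-8 - 5 + 6) = -33*(-7) = 231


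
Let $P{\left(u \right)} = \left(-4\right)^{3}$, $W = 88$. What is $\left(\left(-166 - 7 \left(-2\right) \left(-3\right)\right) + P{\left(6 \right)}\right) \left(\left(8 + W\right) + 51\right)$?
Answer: $-39984$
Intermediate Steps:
$P{\left(u \right)} = -64$
$\left(\left(-166 - 7 \left(-2\right) \left(-3\right)\right) + P{\left(6 \right)}\right) \left(\left(8 + W\right) + 51\right) = \left(\left(-166 - 7 \left(-2\right) \left(-3\right)\right) - 64\right) \left(\left(8 + 88\right) + 51\right) = \left(\left(-166 - \left(-14\right) \left(-3\right)\right) - 64\right) \left(96 + 51\right) = \left(\left(-166 - 42\right) - 64\right) 147 = \left(-208 - 64\right) 147 = \left(-272\right) 147 = -39984$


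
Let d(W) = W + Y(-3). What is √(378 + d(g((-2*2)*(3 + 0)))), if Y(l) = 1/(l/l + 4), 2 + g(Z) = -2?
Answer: √9355/5 ≈ 19.344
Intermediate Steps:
g(Z) = -4 (g(Z) = -2 - 2 = -4)
Y(l) = ⅕ (Y(l) = 1/(1 + 4) = 1/5 = ⅕)
d(W) = ⅕ + W (d(W) = W + ⅕ = ⅕ + W)
√(378 + d(g((-2*2)*(3 + 0)))) = √(378 + (⅕ - 4)) = √(378 - 19/5) = √(1871/5) = √9355/5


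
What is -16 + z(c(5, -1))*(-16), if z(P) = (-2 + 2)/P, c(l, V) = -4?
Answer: -16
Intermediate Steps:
z(P) = 0 (z(P) = 0/P = 0)
-16 + z(c(5, -1))*(-16) = -16 + 0*(-16) = -16 + 0 = -16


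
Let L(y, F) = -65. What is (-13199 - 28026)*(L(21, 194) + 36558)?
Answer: -1504423925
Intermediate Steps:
(-13199 - 28026)*(L(21, 194) + 36558) = (-13199 - 28026)*(-65 + 36558) = -41225*36493 = -1504423925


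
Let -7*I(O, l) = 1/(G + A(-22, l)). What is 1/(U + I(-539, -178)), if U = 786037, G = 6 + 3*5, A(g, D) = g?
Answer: 7/5502260 ≈ 1.2722e-6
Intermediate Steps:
G = 21 (G = 6 + 15 = 21)
I(O, l) = 1/7 (I(O, l) = -1/(7*(21 - 22)) = -1/7/(-1) = -1/7*(-1) = 1/7)
1/(U + I(-539, -178)) = 1/(786037 + 1/7) = 1/(5502260/7) = 7/5502260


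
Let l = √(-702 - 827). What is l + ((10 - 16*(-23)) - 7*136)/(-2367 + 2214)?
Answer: 574/153 + I*√1529 ≈ 3.7516 + 39.102*I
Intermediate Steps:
l = I*√1529 (l = √(-1529) = I*√1529 ≈ 39.102*I)
l + ((10 - 16*(-23)) - 7*136)/(-2367 + 2214) = I*√1529 + ((10 - 16*(-23)) - 7*136)/(-2367 + 2214) = I*√1529 + ((10 + 368) - 952)/(-153) = I*√1529 + (378 - 952)*(-1/153) = I*√1529 - 574*(-1/153) = I*√1529 + 574/153 = 574/153 + I*√1529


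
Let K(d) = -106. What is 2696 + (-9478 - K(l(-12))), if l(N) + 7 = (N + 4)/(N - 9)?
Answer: -6676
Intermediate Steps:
l(N) = -7 + (4 + N)/(-9 + N) (l(N) = -7 + (N + 4)/(N - 9) = -7 + (4 + N)/(-9 + N))
2696 + (-9478 - K(l(-12))) = 2696 + (-9478 - 1*(-106)) = 2696 + (-9478 + 106) = 2696 - 9372 = -6676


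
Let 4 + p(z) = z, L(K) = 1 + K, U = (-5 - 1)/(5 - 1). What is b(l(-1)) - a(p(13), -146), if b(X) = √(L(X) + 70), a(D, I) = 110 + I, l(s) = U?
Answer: 36 + √278/2 ≈ 44.337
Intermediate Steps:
U = -3/2 (U = -6/4 = -6*¼ = -3/2 ≈ -1.5000)
l(s) = -3/2
p(z) = -4 + z
b(X) = √(71 + X) (b(X) = √((1 + X) + 70) = √(71 + X))
b(l(-1)) - a(p(13), -146) = √(71 - 3/2) - (110 - 146) = √(139/2) - 1*(-36) = √278/2 + 36 = 36 + √278/2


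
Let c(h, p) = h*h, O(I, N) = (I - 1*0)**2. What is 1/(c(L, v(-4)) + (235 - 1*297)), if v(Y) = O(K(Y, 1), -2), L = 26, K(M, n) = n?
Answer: 1/614 ≈ 0.0016287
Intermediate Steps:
O(I, N) = I**2 (O(I, N) = (I + 0)**2 = I**2)
v(Y) = 1 (v(Y) = 1**2 = 1)
c(h, p) = h**2
1/(c(L, v(-4)) + (235 - 1*297)) = 1/(26**2 + (235 - 1*297)) = 1/(676 + (235 - 297)) = 1/(676 - 62) = 1/614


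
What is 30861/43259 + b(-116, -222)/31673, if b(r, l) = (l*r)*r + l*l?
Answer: -126115232079/1370142307 ≈ -92.045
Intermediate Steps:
b(r, l) = l² + l*r² (b(r, l) = l*r² + l² = l² + l*r²)
30861/43259 + b(-116, -222)/31673 = 30861/43259 - 222*(-222 + (-116)²)/31673 = 30861*(1/43259) - 222*(-222 + 13456)*(1/31673) = 30861/43259 - 222*13234*(1/31673) = 30861/43259 - 2937948*1/31673 = 30861/43259 - 2937948/31673 = -126115232079/1370142307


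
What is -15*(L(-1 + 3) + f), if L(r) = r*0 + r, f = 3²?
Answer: -165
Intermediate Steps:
f = 9
L(r) = r (L(r) = 0 + r = r)
-15*(L(-1 + 3) + f) = -15*((-1 + 3) + 9) = -15*(2 + 9) = -15*11 = -165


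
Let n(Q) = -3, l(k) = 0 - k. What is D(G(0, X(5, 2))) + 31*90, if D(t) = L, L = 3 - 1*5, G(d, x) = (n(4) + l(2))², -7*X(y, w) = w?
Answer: 2788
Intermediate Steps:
l(k) = -k
X(y, w) = -w/7
G(d, x) = 25 (G(d, x) = (-3 - 1*2)² = (-3 - 2)² = (-5)² = 25)
L = -2 (L = 3 - 5 = -2)
D(t) = -2
D(G(0, X(5, 2))) + 31*90 = -2 + 31*90 = -2 + 2790 = 2788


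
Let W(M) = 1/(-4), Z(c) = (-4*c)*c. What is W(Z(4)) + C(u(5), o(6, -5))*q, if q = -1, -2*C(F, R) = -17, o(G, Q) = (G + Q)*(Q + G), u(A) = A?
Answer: -35/4 ≈ -8.7500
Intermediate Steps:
o(G, Q) = (G + Q)² (o(G, Q) = (G + Q)*(G + Q) = (G + Q)²)
C(F, R) = 17/2 (C(F, R) = -½*(-17) = 17/2)
Z(c) = -4*c²
W(M) = -¼
W(Z(4)) + C(u(5), o(6, -5))*q = -¼ + (17/2)*(-1) = -¼ - 17/2 = -35/4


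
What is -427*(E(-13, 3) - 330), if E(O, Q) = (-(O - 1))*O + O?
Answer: 224175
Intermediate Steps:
E(O, Q) = O + O*(1 - O) (E(O, Q) = (-(-1 + O))*O + O = (1 - O)*O + O = O*(1 - O) + O = O + O*(1 - O))
-427*(E(-13, 3) - 330) = -427*(-13*(2 - 1*(-13)) - 330) = -427*(-13*(2 + 13) - 330) = -427*(-13*15 - 330) = -427*(-195 - 330) = -427*(-525) = 224175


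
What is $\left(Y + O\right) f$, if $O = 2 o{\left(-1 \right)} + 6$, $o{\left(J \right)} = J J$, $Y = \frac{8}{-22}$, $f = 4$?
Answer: $\frac{336}{11} \approx 30.545$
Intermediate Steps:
$Y = - \frac{4}{11}$ ($Y = 8 \left(- \frac{1}{22}\right) = - \frac{4}{11} \approx -0.36364$)
$o{\left(J \right)} = J^{2}$
$O = 8$ ($O = 2 \left(-1\right)^{2} + 6 = 2 \cdot 1 + 6 = 2 + 6 = 8$)
$\left(Y + O\right) f = \left(- \frac{4}{11} + 8\right) 4 = \frac{84}{11} \cdot 4 = \frac{336}{11}$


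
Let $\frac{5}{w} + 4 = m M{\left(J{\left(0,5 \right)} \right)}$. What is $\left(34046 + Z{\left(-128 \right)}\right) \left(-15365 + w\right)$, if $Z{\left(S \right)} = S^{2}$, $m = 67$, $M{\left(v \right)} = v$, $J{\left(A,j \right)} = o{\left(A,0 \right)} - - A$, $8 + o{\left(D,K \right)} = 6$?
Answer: $- \frac{17821751875}{23} \approx -7.7486 \cdot 10^{8}$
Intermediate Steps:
$o{\left(D,K \right)} = -2$ ($o{\left(D,K \right)} = -8 + 6 = -2$)
$J{\left(A,j \right)} = -2 + A$ ($J{\left(A,j \right)} = -2 - - A = -2 + A$)
$w = - \frac{5}{138}$ ($w = \frac{5}{-4 + 67 \left(-2 + 0\right)} = \frac{5}{-4 + 67 \left(-2\right)} = \frac{5}{-4 - 134} = \frac{5}{-138} = 5 \left(- \frac{1}{138}\right) = - \frac{5}{138} \approx -0.036232$)
$\left(34046 + Z{\left(-128 \right)}\right) \left(-15365 + w\right) = \left(34046 + \left(-128\right)^{2}\right) \left(-15365 - \frac{5}{138}\right) = \left(34046 + 16384\right) \left(- \frac{2120375}{138}\right) = 50430 \left(- \frac{2120375}{138}\right) = - \frac{17821751875}{23}$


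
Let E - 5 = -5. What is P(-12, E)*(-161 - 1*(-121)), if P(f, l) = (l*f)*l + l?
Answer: 0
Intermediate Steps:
E = 0 (E = 5 - 5 = 0)
P(f, l) = l + f*l² (P(f, l) = (f*l)*l + l = f*l² + l = l + f*l²)
P(-12, E)*(-161 - 1*(-121)) = (0*(1 - 12*0))*(-161 - 1*(-121)) = (0*(1 + 0))*(-161 + 121) = (0*1)*(-40) = 0*(-40) = 0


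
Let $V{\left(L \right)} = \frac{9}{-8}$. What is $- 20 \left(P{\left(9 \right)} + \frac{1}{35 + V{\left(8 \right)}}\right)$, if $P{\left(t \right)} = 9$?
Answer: $- \frac{48940}{271} \approx -180.59$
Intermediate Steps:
$V{\left(L \right)} = - \frac{9}{8}$ ($V{\left(L \right)} = 9 \left(- \frac{1}{8}\right) = - \frac{9}{8}$)
$- 20 \left(P{\left(9 \right)} + \frac{1}{35 + V{\left(8 \right)}}\right) = - 20 \left(9 + \frac{1}{35 - \frac{9}{8}}\right) = - 20 \left(9 + \frac{1}{\frac{271}{8}}\right) = - 20 \left(9 + \frac{8}{271}\right) = \left(-20\right) \frac{2447}{271} = - \frac{48940}{271}$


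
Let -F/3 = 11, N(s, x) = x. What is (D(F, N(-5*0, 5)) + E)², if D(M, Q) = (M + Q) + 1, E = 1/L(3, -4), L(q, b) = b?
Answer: 11881/16 ≈ 742.56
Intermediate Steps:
E = -¼ (E = 1/(-4) = -¼ ≈ -0.25000)
F = -33 (F = -3*11 = -33)
D(M, Q) = 1 + M + Q
(D(F, N(-5*0, 5)) + E)² = ((1 - 33 + 5) - ¼)² = (-27 - ¼)² = (-109/4)² = 11881/16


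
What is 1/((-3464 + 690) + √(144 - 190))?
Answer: -1387/3847561 - I*√46/7695122 ≈ -0.00036049 - 8.8138e-7*I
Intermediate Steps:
1/((-3464 + 690) + √(144 - 190)) = 1/(-2774 + √(-46)) = 1/(-2774 + I*√46)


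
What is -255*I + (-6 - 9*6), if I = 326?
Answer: -83190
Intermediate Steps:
-255*I + (-6 - 9*6) = -255*326 + (-6 - 9*6) = -83130 + (-6 - 54) = -83130 - 60 = -83190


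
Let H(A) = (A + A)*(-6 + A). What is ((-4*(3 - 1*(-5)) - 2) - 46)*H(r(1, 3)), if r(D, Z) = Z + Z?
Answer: 0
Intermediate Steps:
r(D, Z) = 2*Z
H(A) = 2*A*(-6 + A) (H(A) = (2*A)*(-6 + A) = 2*A*(-6 + A))
((-4*(3 - 1*(-5)) - 2) - 46)*H(r(1, 3)) = ((-4*(3 - 1*(-5)) - 2) - 46)*(2*(2*3)*(-6 + 2*3)) = ((-4*(3 + 5) - 2) - 46)*(2*6*(-6 + 6)) = ((-4*8 - 2) - 46)*(2*6*0) = ((-32 - 2) - 46)*0 = (-34 - 46)*0 = -80*0 = 0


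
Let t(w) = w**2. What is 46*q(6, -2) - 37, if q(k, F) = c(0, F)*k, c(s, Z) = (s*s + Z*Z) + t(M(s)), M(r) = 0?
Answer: 1067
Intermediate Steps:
c(s, Z) = Z**2 + s**2 (c(s, Z) = (s*s + Z*Z) + 0**2 = (s**2 + Z**2) + 0 = (Z**2 + s**2) + 0 = Z**2 + s**2)
q(k, F) = k*F**2 (q(k, F) = (F**2 + 0**2)*k = (F**2 + 0)*k = F**2*k = k*F**2)
46*q(6, -2) - 37 = 46*(6*(-2)**2) - 37 = 46*(6*4) - 37 = 46*24 - 37 = 1104 - 37 = 1067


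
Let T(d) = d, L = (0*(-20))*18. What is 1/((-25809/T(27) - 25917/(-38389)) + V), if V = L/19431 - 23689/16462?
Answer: -5687637462/5441094216257 ≈ -0.0010453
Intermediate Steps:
L = 0 (L = 0*18 = 0)
V = -23689/16462 (V = 0/19431 - 23689/16462 = 0*(1/19431) - 23689*1/16462 = 0 - 23689/16462 = -23689/16462 ≈ -1.4390)
1/((-25809/T(27) - 25917/(-38389)) + V) = 1/((-25809/27 - 25917/(-38389)) - 23689/16462) = 1/((-25809*1/27 - 25917*(-1/38389)) - 23689/16462) = 1/((-8603/9 + 25917/38389) - 23689/16462) = 1/(-330027314/345501 - 23689/16462) = 1/(-5441094216257/5687637462) = -5687637462/5441094216257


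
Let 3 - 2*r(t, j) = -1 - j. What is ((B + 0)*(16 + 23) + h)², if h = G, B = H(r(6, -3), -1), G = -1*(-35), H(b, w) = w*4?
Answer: 14641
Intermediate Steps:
r(t, j) = 2 + j/2 (r(t, j) = 3/2 - (-1 - j)/2 = 3/2 + (½ + j/2) = 2 + j/2)
H(b, w) = 4*w
G = 35
B = -4 (B = 4*(-1) = -4)
h = 35
((B + 0)*(16 + 23) + h)² = ((-4 + 0)*(16 + 23) + 35)² = (-4*39 + 35)² = (-156 + 35)² = (-121)² = 14641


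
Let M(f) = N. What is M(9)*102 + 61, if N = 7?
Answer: 775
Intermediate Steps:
M(f) = 7
M(9)*102 + 61 = 7*102 + 61 = 714 + 61 = 775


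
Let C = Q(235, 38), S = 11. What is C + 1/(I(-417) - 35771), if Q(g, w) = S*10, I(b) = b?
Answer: 3980679/36188 ≈ 110.00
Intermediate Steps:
Q(g, w) = 110 (Q(g, w) = 11*10 = 110)
C = 110
C + 1/(I(-417) - 35771) = 110 + 1/(-417 - 35771) = 110 + 1/(-36188) = 110 - 1/36188 = 3980679/36188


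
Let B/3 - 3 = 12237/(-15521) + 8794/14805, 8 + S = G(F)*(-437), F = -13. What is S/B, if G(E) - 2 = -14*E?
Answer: -769944349020/80586013 ≈ -9554.3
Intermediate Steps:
G(E) = 2 - 14*E
S = -80416 (S = -8 + (2 - 14*(-13))*(-437) = -8 + (2 + 182)*(-437) = -8 + 184*(-437) = -8 - 80408 = -80416)
B = 644688104/76596135 (B = 9 + 3*(12237/(-15521) + 8794/14805) = 9 + 3*(12237*(-1/15521) + 8794*(1/14805)) = 9 + 3*(-12237/15521 + 8794/14805) = 9 + 3*(-44677111/229788405) = 9 - 44677111/76596135 = 644688104/76596135 ≈ 8.4167)
S/B = -80416/644688104/76596135 = -80416*76596135/644688104 = -769944349020/80586013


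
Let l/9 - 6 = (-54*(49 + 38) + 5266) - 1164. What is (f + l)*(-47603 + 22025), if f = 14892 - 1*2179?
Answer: -189353934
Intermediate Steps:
l = -5310 (l = 54 + 9*((-54*(49 + 38) + 5266) - 1164) = 54 + 9*((-54*87 + 5266) - 1164) = 54 + 9*((-4698 + 5266) - 1164) = 54 + 9*(568 - 1164) = 54 + 9*(-596) = 54 - 5364 = -5310)
f = 12713 (f = 14892 - 2179 = 12713)
(f + l)*(-47603 + 22025) = (12713 - 5310)*(-47603 + 22025) = 7403*(-25578) = -189353934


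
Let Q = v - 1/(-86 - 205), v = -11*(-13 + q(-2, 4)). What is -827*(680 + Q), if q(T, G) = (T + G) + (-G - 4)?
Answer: -213944900/291 ≈ -7.3521e+5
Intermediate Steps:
q(T, G) = -4 + T (q(T, G) = (G + T) + (-4 - G) = -4 + T)
v = 209 (v = -11*(-13 + (-4 - 2)) = -11*(-13 - 6) = -11*(-19) = 209)
Q = 60820/291 (Q = 209 - 1/(-86 - 205) = 209 - 1/(-291) = 209 - 1*(-1/291) = 209 + 1/291 = 60820/291 ≈ 209.00)
-827*(680 + Q) = -827*(680 + 60820/291) = -827*258700/291 = -213944900/291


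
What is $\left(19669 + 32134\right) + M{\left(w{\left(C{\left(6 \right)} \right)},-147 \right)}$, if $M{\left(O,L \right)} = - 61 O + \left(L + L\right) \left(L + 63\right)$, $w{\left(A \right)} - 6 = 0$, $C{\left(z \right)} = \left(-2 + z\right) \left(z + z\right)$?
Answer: $76133$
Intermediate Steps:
$C{\left(z \right)} = 2 z \left(-2 + z\right)$ ($C{\left(z \right)} = \left(-2 + z\right) 2 z = 2 z \left(-2 + z\right)$)
$w{\left(A \right)} = 6$ ($w{\left(A \right)} = 6 + 0 = 6$)
$M{\left(O,L \right)} = - 61 O + 2 L \left(63 + L\right)$
$\left(19669 + 32134\right) + M{\left(w{\left(C{\left(6 \right)} \right)},-147 \right)} = \left(19669 + 32134\right) + \left(\left(-61\right) 6 + 2 \left(-147\right)^{2} + 126 \left(-147\right)\right) = 51803 - -24330 = 51803 + 24330 = 76133$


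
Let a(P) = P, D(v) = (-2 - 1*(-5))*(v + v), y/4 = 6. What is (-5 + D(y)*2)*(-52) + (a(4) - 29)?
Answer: -14741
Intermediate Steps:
y = 24 (y = 4*6 = 24)
D(v) = 6*v (D(v) = (-2 + 5)*(2*v) = 3*(2*v) = 6*v)
(-5 + D(y)*2)*(-52) + (a(4) - 29) = (-5 + (6*24)*2)*(-52) + (4 - 29) = (-5 + 144*2)*(-52) - 25 = (-5 + 288)*(-52) - 25 = 283*(-52) - 25 = -14716 - 25 = -14741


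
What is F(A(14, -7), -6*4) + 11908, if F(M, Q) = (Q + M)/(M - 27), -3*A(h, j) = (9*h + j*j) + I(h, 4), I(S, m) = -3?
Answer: 3012968/253 ≈ 11909.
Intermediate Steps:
A(h, j) = 1 - 3*h - j**2/3 (A(h, j) = -((9*h + j*j) - 3)/3 = -((9*h + j**2) - 3)/3 = -((j**2 + 9*h) - 3)/3 = -(-3 + j**2 + 9*h)/3 = 1 - 3*h - j**2/3)
F(M, Q) = (M + Q)/(-27 + M)
F(A(14, -7), -6*4) + 11908 = ((1 - 3*14 - 1/3*(-7)**2) - 6*4)/(-27 + (1 - 3*14 - 1/3*(-7)**2)) + 11908 = ((1 - 42 - 1/3*49) - 24)/(-27 + (1 - 42 - 1/3*49)) + 11908 = ((1 - 42 - 49/3) - 24)/(-27 + (1 - 42 - 49/3)) + 11908 = (-172/3 - 24)/(-27 - 172/3) + 11908 = -244/3/(-253/3) + 11908 = -3/253*(-244/3) + 11908 = 244/253 + 11908 = 3012968/253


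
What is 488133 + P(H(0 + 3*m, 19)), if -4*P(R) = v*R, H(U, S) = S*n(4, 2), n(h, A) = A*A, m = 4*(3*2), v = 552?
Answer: 477645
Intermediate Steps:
m = 24 (m = 4*6 = 24)
n(h, A) = A²
H(U, S) = 4*S (H(U, S) = S*2² = S*4 = 4*S)
P(R) = -138*R
488133 + P(H(0 + 3*m, 19)) = 488133 - 552*19 = 488133 - 138*76 = 488133 - 10488 = 477645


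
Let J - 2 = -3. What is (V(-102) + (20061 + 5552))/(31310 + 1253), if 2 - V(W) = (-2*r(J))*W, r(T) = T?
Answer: 25819/32563 ≈ 0.79289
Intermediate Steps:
J = -1 (J = 2 - 3 = -1)
V(W) = 2 - 2*W (V(W) = 2 - (-2*(-1))*W = 2 - 2*W)
(V(-102) + (20061 + 5552))/(31310 + 1253) = ((2 - 2*(-102)) + (20061 + 5552))/(31310 + 1253) = ((2 + 204) + 25613)/32563 = (206 + 25613)*(1/32563) = 25819*(1/32563) = 25819/32563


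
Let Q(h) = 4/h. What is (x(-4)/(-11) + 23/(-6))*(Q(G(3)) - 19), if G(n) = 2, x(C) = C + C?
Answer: 3485/66 ≈ 52.803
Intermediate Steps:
x(C) = 2*C
(x(-4)/(-11) + 23/(-6))*(Q(G(3)) - 19) = ((2*(-4))/(-11) + 23/(-6))*(4/2 - 19) = (-8*(-1/11) + 23*(-⅙))*(4*(½) - 19) = (8/11 - 23/6)*(2 - 19) = -205/66*(-17) = 3485/66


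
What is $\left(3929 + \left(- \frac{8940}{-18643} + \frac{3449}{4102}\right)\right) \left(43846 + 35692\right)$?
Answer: $\frac{11953196964623389}{38236793} \approx 3.1261 \cdot 10^{8}$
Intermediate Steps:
$\left(3929 + \left(- \frac{8940}{-18643} + \frac{3449}{4102}\right)\right) \left(43846 + 35692\right) = \left(3929 + \left(\left(-8940\right) \left(- \frac{1}{18643}\right) + 3449 \cdot \frac{1}{4102}\right)\right) 79538 = \left(3929 + \left(\frac{8940}{18643} + \frac{3449}{4102}\right)\right) 79538 = \left(3929 + \frac{100971587}{76473586}\right) 79538 = \frac{300565690981}{76473586} \cdot 79538 = \frac{11953196964623389}{38236793}$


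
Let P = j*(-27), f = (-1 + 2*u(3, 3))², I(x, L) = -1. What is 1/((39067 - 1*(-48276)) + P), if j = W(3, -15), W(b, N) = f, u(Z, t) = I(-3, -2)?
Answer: 1/87100 ≈ 1.1481e-5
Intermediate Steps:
u(Z, t) = -1
f = 9 (f = (-1 + 2*(-1))² = (-1 - 2)² = (-3)² = 9)
W(b, N) = 9
j = 9
P = -243 (P = 9*(-27) = -243)
1/((39067 - 1*(-48276)) + P) = 1/((39067 - 1*(-48276)) - 243) = 1/((39067 + 48276) - 243) = 1/(87343 - 243) = 1/87100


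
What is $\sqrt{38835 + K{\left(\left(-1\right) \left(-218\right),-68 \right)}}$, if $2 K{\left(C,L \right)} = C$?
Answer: $4 \sqrt{2434} \approx 197.34$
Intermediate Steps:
$K{\left(C,L \right)} = \frac{C}{2}$
$\sqrt{38835 + K{\left(\left(-1\right) \left(-218\right),-68 \right)}} = \sqrt{38835 + \frac{\left(-1\right) \left(-218\right)}{2}} = \sqrt{38835 + \frac{1}{2} \cdot 218} = \sqrt{38835 + 109} = \sqrt{38944} = 4 \sqrt{2434}$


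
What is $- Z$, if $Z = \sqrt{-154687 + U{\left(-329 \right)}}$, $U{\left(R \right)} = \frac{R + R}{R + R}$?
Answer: $- i \sqrt{154686} \approx - 393.3 i$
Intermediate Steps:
$U{\left(R \right)} = 1$ ($U{\left(R \right)} = \frac{2 R}{2 R} = 2 R \frac{1}{2 R} = 1$)
$Z = i \sqrt{154686}$ ($Z = \sqrt{-154687 + 1} = \sqrt{-154686} = i \sqrt{154686} \approx 393.3 i$)
$- Z = - i \sqrt{154686}$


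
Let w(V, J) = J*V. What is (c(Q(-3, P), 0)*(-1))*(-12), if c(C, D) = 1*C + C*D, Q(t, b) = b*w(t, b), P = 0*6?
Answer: 0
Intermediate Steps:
P = 0
Q(t, b) = t*b² (Q(t, b) = b*(b*t) = t*b²)
c(C, D) = C + C*D
(c(Q(-3, P), 0)*(-1))*(-12) = (((-3*0²)*(1 + 0))*(-1))*(-12) = ((-3*0*1)*(-1))*(-12) = ((0*1)*(-1))*(-12) = (0*(-1))*(-12) = 0*(-12) = 0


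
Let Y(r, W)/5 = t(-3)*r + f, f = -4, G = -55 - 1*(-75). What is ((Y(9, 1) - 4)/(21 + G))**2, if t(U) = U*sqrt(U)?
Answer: -54099/1681 + 6480*I*sqrt(3)/1681 ≈ -32.183 + 6.6768*I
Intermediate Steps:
G = 20 (G = -55 + 75 = 20)
t(U) = U**(3/2)
Y(r, W) = -20 - 15*I*r*sqrt(3) (Y(r, W) = 5*((-3)**(3/2)*r - 4) = 5*((-3*I*sqrt(3))*r - 4) = 5*(-3*I*r*sqrt(3) - 4) = 5*(-4 - 3*I*r*sqrt(3)) = -20 - 15*I*r*sqrt(3))
((Y(9, 1) - 4)/(21 + G))**2 = (((-20 - 15*I*9*sqrt(3)) - 4)/(21 + 20))**2 = (((-20 - 135*I*sqrt(3)) - 4)/41)**2 = ((-24 - 135*I*sqrt(3))*(1/41))**2 = (-24/41 - 135*I*sqrt(3)/41)**2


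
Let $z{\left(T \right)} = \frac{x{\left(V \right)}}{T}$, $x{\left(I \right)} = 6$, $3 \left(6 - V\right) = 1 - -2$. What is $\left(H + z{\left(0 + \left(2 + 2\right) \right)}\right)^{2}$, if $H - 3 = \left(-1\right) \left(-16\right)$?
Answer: $\frac{1681}{4} \approx 420.25$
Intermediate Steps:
$V = 5$ ($V = 6 - \frac{1 - -2}{3} = 6 - \frac{1 + 2}{3} = 6 - 1 = 5$)
$z{\left(T \right)} = \frac{6}{T}$
$H = 19$ ($H = 3 - -16 = 3 + 16 = 19$)
$\left(H + z{\left(0 + \left(2 + 2\right) \right)}\right)^{2} = \left(19 + \frac{6}{0 + \left(2 + 2\right)}\right)^{2} = \left(19 + \frac{6}{0 + 4}\right)^{2} = \left(19 + \frac{6}{4}\right)^{2} = \left(19 + 6 \cdot \frac{1}{4}\right)^{2} = \left(19 + \frac{3}{2}\right)^{2} = \left(\frac{41}{2}\right)^{2} = \frac{1681}{4}$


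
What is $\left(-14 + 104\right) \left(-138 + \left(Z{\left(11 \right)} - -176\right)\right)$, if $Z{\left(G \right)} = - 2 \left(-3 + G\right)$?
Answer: $1980$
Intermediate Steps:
$Z{\left(G \right)} = 6 - 2 G$
$\left(-14 + 104\right) \left(-138 + \left(Z{\left(11 \right)} - -176\right)\right) = \left(-14 + 104\right) \left(-138 + \left(\left(6 - 22\right) - -176\right)\right) = 90 \left(-138 + \left(\left(6 - 22\right) + 176\right)\right) = 90 \left(-138 + \left(-16 + 176\right)\right) = 90 \left(-138 + 160\right) = 90 \cdot 22 = 1980$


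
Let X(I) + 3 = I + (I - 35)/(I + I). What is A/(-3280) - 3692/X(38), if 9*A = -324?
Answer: -230061473/2183660 ≈ -105.36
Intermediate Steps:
A = -36 (A = (⅑)*(-324) = -36)
X(I) = -3 + I + (-35 + I)/(2*I) (X(I) = -3 + (I + (I - 35)/(I + I)) = -3 + (I + (-35 + I)/((2*I))) = -3 + (I + (-35 + I)*(1/(2*I))) = -3 + (I + (-35 + I)/(2*I)) = -3 + I + (-35 + I)/(2*I))
A/(-3280) - 3692/X(38) = -36/(-3280) - 3692/(-5/2 + 38 - 35/2/38) = -36*(-1/3280) - 3692/(-5/2 + 38 - 35/2*1/38) = 9/820 - 3692/(-5/2 + 38 - 35/76) = 9/820 - 3692/2663/76 = 9/820 - 3692*76/2663 = 9/820 - 280592/2663 = -230061473/2183660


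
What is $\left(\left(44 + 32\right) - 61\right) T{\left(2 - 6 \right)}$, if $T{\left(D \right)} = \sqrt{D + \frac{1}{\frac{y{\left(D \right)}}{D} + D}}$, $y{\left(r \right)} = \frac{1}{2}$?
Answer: $\frac{10 i \sqrt{1155}}{11} \approx 30.896 i$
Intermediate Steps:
$y{\left(r \right)} = \frac{1}{2}$
$T{\left(D \right)} = \sqrt{D + \frac{1}{D + \frac{1}{2 D}}}$ ($T{\left(D \right)} = \sqrt{D + \frac{1}{\frac{1}{2 D} + D}} = \sqrt{D + \frac{1}{D + \frac{1}{2 D}}}$)
$\left(\left(44 + 32\right) - 61\right) T{\left(2 - 6 \right)} = \left(\left(44 + 32\right) - 61\right) \sqrt{\frac{\left(2 - 6\right) \left(3 + 2 \left(2 - 6\right)^{2}\right)}{1 + 2 \left(2 - 6\right)^{2}}} = \left(76 - 61\right) \sqrt{\frac{\left(2 - 6\right) \left(3 + 2 \left(2 - 6\right)^{2}\right)}{1 + 2 \left(2 - 6\right)^{2}}} = 15 \sqrt{- \frac{4 \left(3 + 2 \left(-4\right)^{2}\right)}{1 + 2 \left(-4\right)^{2}}} = 15 \sqrt{- \frac{4 \left(3 + 2 \cdot 16\right)}{1 + 2 \cdot 16}} = 15 \sqrt{- \frac{4 \left(3 + 32\right)}{1 + 32}} = 15 \sqrt{\left(-4\right) \frac{1}{33} \cdot 35} = 15 \sqrt{- \frac{140}{33}} = 15 \frac{2 i \sqrt{1155}}{33} = \frac{10 i \sqrt{1155}}{11}$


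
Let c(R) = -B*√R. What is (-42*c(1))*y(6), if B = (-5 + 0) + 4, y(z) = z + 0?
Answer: -252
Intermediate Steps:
y(z) = z
B = -1 (B = -5 + 4 = -1)
c(R) = √R (c(R) = -(-1)*√R = √R)
(-42*c(1))*y(6) = -42*√1*6 = -42*1*6 = -42*6 = -252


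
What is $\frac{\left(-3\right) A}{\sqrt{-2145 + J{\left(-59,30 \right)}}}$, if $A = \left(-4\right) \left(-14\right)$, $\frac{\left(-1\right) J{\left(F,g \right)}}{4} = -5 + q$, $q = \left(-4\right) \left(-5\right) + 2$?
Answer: $\frac{168 i \sqrt{2213}}{2213} \approx 3.5712 i$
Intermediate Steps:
$q = 22$ ($q = 20 + 2 = 22$)
$J{\left(F,g \right)} = -68$ ($J{\left(F,g \right)} = - 4 \left(-5 + 22\right) = \left(-4\right) 17 = -68$)
$A = 56$
$\frac{\left(-3\right) A}{\sqrt{-2145 + J{\left(-59,30 \right)}}} = \frac{\left(-3\right) 56}{\sqrt{-2145 - 68}} = - \frac{168}{\sqrt{-2213}} = - \frac{168}{i \sqrt{2213}} = - 168 \left(- \frac{i \sqrt{2213}}{2213}\right) = \frac{168 i \sqrt{2213}}{2213}$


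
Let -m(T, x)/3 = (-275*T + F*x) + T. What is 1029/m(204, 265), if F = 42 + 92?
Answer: 343/20386 ≈ 0.016825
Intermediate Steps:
F = 134
m(T, x) = -402*x + 822*T (m(T, x) = -3*((-275*T + 134*x) + T) = -3*(-274*T + 134*x) = -402*x + 822*T)
1029/m(204, 265) = 1029/(-402*265 + 822*204) = 1029/(-106530 + 167688) = 1029/61158 = 1029*(1/61158) = 343/20386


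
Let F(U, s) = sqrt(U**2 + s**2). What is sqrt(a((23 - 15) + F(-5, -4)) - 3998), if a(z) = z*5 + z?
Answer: sqrt(-3950 + 6*sqrt(41)) ≈ 62.543*I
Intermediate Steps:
a(z) = 6*z (a(z) = 5*z + z = 6*z)
sqrt(a((23 - 15) + F(-5, -4)) - 3998) = sqrt(6*((23 - 15) + sqrt((-5)**2 + (-4)**2)) - 3998) = sqrt(6*(8 + sqrt(25 + 16)) - 3998) = sqrt(6*(8 + sqrt(41)) - 3998) = sqrt((48 + 6*sqrt(41)) - 3998) = sqrt(-3950 + 6*sqrt(41))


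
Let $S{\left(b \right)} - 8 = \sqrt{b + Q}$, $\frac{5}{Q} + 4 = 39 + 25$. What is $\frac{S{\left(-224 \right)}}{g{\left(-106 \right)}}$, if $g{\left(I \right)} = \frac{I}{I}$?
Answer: $8 + \frac{i \sqrt{8061}}{6} \approx 8.0 + 14.964 i$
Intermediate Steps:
$Q = \frac{1}{12}$ ($Q = \frac{5}{-4 + \left(39 + 25\right)} = \frac{5}{-4 + 64} = \frac{5}{60} = 5 \cdot \frac{1}{60} = \frac{1}{12} \approx 0.083333$)
$g{\left(I \right)} = 1$
$S{\left(b \right)} = 8 + \sqrt{\frac{1}{12} + b}$ ($S{\left(b \right)} = 8 + \sqrt{b + \frac{1}{12}} = 8 + \sqrt{\frac{1}{12} + b}$)
$\frac{S{\left(-224 \right)}}{g{\left(-106 \right)}} = \frac{8 + \frac{\sqrt{3 + 36 \left(-224\right)}}{6}}{1} = \left(8 + \frac{\sqrt{3 - 8064}}{6}\right) 1 = \left(8 + \frac{\sqrt{-8061}}{6}\right) 1 = \left(8 + \frac{i \sqrt{8061}}{6}\right) 1 = 8 + \frac{i \sqrt{8061}}{6}$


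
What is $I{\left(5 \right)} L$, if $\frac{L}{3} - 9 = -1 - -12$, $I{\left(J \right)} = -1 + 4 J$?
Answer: $1140$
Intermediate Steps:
$L = 60$ ($L = 27 + 3 \left(-1 - -12\right) = 27 + 3 \left(-1 + 12\right) = 27 + 3 \cdot 11 = 27 + 33 = 60$)
$I{\left(5 \right)} L = \left(-1 + 4 \cdot 5\right) 60 = \left(-1 + 20\right) 60 = 19 \cdot 60 = 1140$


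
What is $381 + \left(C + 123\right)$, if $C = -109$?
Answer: $395$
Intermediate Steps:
$381 + \left(C + 123\right) = 381 + \left(-109 + 123\right) = 381 + 14 = 395$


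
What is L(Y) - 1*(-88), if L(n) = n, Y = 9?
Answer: 97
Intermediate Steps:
L(Y) - 1*(-88) = 9 - 1*(-88) = 9 + 88 = 97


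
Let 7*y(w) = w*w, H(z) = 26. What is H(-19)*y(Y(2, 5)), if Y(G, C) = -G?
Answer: 104/7 ≈ 14.857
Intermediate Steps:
y(w) = w²/7 (y(w) = (w*w)/7 = w²/7)
H(-19)*y(Y(2, 5)) = 26*((-1*2)²/7) = 26*((⅐)*(-2)²) = 26*((⅐)*4) = 26*(4/7) = 104/7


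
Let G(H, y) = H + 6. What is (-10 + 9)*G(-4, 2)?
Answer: -2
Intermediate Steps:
G(H, y) = 6 + H
(-10 + 9)*G(-4, 2) = (-10 + 9)*(6 - 4) = -1*2 = -2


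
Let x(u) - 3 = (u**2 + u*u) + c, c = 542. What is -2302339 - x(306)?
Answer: -2490156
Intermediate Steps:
x(u) = 545 + 2*u**2 (x(u) = 3 + ((u**2 + u*u) + 542) = 3 + ((u**2 + u**2) + 542) = 3 + (2*u**2 + 542) = 3 + (542 + 2*u**2) = 545 + 2*u**2)
-2302339 - x(306) = -2302339 - (545 + 2*306**2) = -2302339 - (545 + 2*93636) = -2302339 - (545 + 187272) = -2302339 - 1*187817 = -2302339 - 187817 = -2490156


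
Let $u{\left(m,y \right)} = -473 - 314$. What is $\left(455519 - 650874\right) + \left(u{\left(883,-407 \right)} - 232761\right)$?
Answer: $-428903$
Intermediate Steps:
$u{\left(m,y \right)} = -787$
$\left(455519 - 650874\right) + \left(u{\left(883,-407 \right)} - 232761\right) = \left(455519 - 650874\right) - 233548 = -195355 - 233548 = -428903$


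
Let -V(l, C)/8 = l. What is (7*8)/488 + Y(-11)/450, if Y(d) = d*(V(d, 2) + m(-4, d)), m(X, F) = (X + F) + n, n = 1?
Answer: -23252/13725 ≈ -1.6941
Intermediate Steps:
m(X, F) = 1 + F + X (m(X, F) = (X + F) + 1 = (F + X) + 1 = 1 + F + X)
V(l, C) = -8*l
Y(d) = d*(-3 - 7*d) (Y(d) = d*(-8*d + (1 + d - 4)) = d*(-8*d + (-3 + d)) = d*(-3 - 7*d))
(7*8)/488 + Y(-11)/450 = (7*8)/488 - 1*(-11)*(3 + 7*(-11))/450 = 56*(1/488) - 1*(-11)*(3 - 77)*(1/450) = 7/61 - 1*(-11)*(-74)*(1/450) = 7/61 - 814*1/450 = 7/61 - 407/225 = -23252/13725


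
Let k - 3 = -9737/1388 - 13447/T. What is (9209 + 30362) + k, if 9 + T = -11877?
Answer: 46627542949/1178412 ≈ 39568.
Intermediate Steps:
T = -11886 (T = -9 - 11877 = -11886)
k = -3398303/1178412 (k = 3 + (-9737/1388 - 13447/(-11886)) = 3 + (-9737*1/1388 - 13447*(-1/11886)) = 3 + (-9737/1388 + 1921/1698) = 3 - 6933539/1178412 = -3398303/1178412 ≈ -2.8838)
(9209 + 30362) + k = (9209 + 30362) - 3398303/1178412 = 39571 - 3398303/1178412 = 46627542949/1178412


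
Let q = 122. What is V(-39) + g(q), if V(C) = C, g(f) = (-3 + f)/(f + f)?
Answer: -9397/244 ≈ -38.512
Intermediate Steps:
g(f) = (-3 + f)/(2*f) (g(f) = (-3 + f)/((2*f)) = (-3 + f)*(1/(2*f)) = (-3 + f)/(2*f))
V(-39) + g(q) = -39 + (1/2)*(-3 + 122)/122 = -39 + (1/2)*(1/122)*119 = -39 + 119/244 = -9397/244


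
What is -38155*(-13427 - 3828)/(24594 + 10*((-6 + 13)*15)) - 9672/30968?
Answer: 2548498072679/99267924 ≈ 25673.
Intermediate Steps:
-38155*(-13427 - 3828)/(24594 + 10*((-6 + 13)*15)) - 9672/30968 = -38155*(-17255/(24594 + 10*(7*15))) - 9672*1/30968 = -38155*(-17255/(24594 + 10*105)) - 1209/3871 = -38155*(-17255/(24594 + 1050)) - 1209/3871 = -38155/(25644*(-1/17255)) - 1209/3871 = -38155/(-25644/17255) - 1209/3871 = -38155*(-17255/25644) - 1209/3871 = 658364525/25644 - 1209/3871 = 2548498072679/99267924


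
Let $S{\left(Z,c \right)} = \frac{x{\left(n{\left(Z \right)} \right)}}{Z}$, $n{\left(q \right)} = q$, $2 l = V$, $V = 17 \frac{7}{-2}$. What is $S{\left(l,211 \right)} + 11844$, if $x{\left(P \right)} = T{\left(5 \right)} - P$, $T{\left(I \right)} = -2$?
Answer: $\frac{1409325}{119} \approx 11843.0$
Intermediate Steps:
$V = - \frac{119}{2}$ ($V = 17 \cdot 7 \left(- \frac{1}{2}\right) = 17 \left(- \frac{7}{2}\right) = - \frac{119}{2} \approx -59.5$)
$l = - \frac{119}{4}$ ($l = \frac{1}{2} \left(- \frac{119}{2}\right) = - \frac{119}{4} \approx -29.75$)
$x{\left(P \right)} = -2 - P$
$S{\left(Z,c \right)} = \frac{-2 - Z}{Z}$
$S{\left(l,211 \right)} + 11844 = \frac{-2 - - \frac{119}{4}}{- \frac{119}{4}} + 11844 = - \frac{4 \left(-2 + \frac{119}{4}\right)}{119} + 11844 = \left(- \frac{4}{119}\right) \frac{111}{4} + 11844 = - \frac{111}{119} + 11844 = \frac{1409325}{119}$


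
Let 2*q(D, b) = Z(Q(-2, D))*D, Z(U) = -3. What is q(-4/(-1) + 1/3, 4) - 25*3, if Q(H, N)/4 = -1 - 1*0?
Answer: -163/2 ≈ -81.500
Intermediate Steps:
Q(H, N) = -4 (Q(H, N) = 4*(-1 - 1*0) = 4*(-1 + 0) = 4*(-1) = -4)
q(D, b) = -3*D/2 (q(D, b) = (-3*D)/2 = -3*D/2)
q(-4/(-1) + 1/3, 4) - 25*3 = -3*(-4/(-1) + 1/3)/2 - 25*3 = -3*(-4*(-1) + 1*(⅓))/2 - 75 = -3*(4 + ⅓)/2 - 75 = -3/2*13/3 - 75 = -13/2 - 75 = -163/2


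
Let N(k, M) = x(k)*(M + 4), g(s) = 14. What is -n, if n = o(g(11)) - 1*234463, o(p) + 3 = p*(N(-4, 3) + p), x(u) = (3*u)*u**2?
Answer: 253086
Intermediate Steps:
x(u) = 3*u**3
N(k, M) = 3*k**3*(4 + M) (N(k, M) = (3*k**3)*(M + 4) = (3*k**3)*(4 + M) = 3*k**3*(4 + M))
o(p) = -3 + p*(-1344 + p) (o(p) = -3 + p*(3*(-4)**3*(4 + 3) + p) = -3 + p*(3*(-64)*7 + p) = -3 + p*(-1344 + p))
n = -253086 (n = (-3 + 14**2 - 1344*14) - 1*234463 = (-3 + 196 - 18816) - 234463 = -18623 - 234463 = -253086)
-n = -1*(-253086) = 253086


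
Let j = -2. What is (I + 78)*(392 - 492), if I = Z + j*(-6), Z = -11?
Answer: -7900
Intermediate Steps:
I = 1 (I = -11 - 2*(-6) = -11 + 12 = 1)
(I + 78)*(392 - 492) = (1 + 78)*(392 - 492) = 79*(-100) = -7900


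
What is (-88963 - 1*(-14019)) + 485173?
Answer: 410229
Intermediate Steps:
(-88963 - 1*(-14019)) + 485173 = (-88963 + 14019) + 485173 = -74944 + 485173 = 410229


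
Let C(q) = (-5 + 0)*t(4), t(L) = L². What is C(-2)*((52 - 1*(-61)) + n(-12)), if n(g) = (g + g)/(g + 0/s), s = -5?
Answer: -9200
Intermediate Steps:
n(g) = 2 (n(g) = (g + g)/(g + 0/(-5)) = (2*g)/(g + 0*(-⅕)) = (2*g)/(g + 0) = (2*g)/g = 2)
C(q) = -80 (C(q) = (-5 + 0)*4² = -5*16 = -80)
C(-2)*((52 - 1*(-61)) + n(-12)) = -80*((52 - 1*(-61)) + 2) = -80*((52 + 61) + 2) = -80*(113 + 2) = -80*115 = -9200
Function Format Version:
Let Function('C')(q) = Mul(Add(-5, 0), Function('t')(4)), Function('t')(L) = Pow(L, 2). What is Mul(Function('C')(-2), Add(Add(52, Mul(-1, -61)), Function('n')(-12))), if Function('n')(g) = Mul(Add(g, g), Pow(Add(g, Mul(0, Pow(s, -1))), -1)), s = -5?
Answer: -9200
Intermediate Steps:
Function('n')(g) = 2 (Function('n')(g) = Mul(Add(g, g), Pow(Add(g, Mul(0, Pow(-5, -1))), -1)) = Mul(Mul(2, g), Pow(Add(g, Mul(0, Rational(-1, 5))), -1)) = Mul(Mul(2, g), Pow(Add(g, 0), -1)) = Mul(Mul(2, g), Pow(g, -1)) = 2)
Function('C')(q) = -80 (Function('C')(q) = Mul(Add(-5, 0), Pow(4, 2)) = Mul(-5, 16) = -80)
Mul(Function('C')(-2), Add(Add(52, Mul(-1, -61)), Function('n')(-12))) = Mul(-80, Add(Add(52, Mul(-1, -61)), 2)) = Mul(-80, Add(Add(52, 61), 2)) = Mul(-80, Add(113, 2)) = Mul(-80, 115) = -9200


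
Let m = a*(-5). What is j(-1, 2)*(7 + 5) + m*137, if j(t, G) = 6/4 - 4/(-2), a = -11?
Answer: 7577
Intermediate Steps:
j(t, G) = 7/2 (j(t, G) = 6*(¼) - 4*(-½) = 3/2 + 2 = 7/2)
m = 55 (m = -11*(-5) = 55)
j(-1, 2)*(7 + 5) + m*137 = 7*(7 + 5)/2 + 55*137 = (7/2)*12 + 7535 = 42 + 7535 = 7577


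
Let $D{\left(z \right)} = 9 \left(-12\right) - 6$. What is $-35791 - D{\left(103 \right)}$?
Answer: $-35677$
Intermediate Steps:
$D{\left(z \right)} = -114$ ($D{\left(z \right)} = -108 - 6 = -114$)
$-35791 - D{\left(103 \right)} = -35791 - -114 = -35791 + 114 = -35677$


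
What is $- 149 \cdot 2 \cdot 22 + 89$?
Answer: $-6467$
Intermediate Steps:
$- 149 \cdot 2 \cdot 22 + 89 = \left(-149\right) 44 + 89 = -6556 + 89 = -6467$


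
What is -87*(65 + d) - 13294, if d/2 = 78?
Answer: -32521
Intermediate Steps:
d = 156 (d = 2*78 = 156)
-87*(65 + d) - 13294 = -87*(65 + 156) - 13294 = -87*221 - 13294 = -19227 - 13294 = -32521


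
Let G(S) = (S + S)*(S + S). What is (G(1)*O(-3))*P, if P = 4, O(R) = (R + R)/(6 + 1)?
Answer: -96/7 ≈ -13.714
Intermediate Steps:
O(R) = 2*R/7 (O(R) = (2*R)/7 = (2*R)*(⅐) = 2*R/7)
G(S) = 4*S² (G(S) = (2*S)*(2*S) = 4*S²)
(G(1)*O(-3))*P = ((4*1²)*((2/7)*(-3)))*4 = ((4*1)*(-6/7))*4 = (4*(-6/7))*4 = -24/7*4 = -96/7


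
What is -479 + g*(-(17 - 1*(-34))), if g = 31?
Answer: -2060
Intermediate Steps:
-479 + g*(-(17 - 1*(-34))) = -479 + 31*(-(17 - 1*(-34))) = -479 + 31*(-(17 + 34)) = -479 + 31*(-1*51) = -479 + 31*(-51) = -479 - 1581 = -2060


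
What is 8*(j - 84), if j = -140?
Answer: -1792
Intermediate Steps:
8*(j - 84) = 8*(-140 - 84) = 8*(-224) = -1792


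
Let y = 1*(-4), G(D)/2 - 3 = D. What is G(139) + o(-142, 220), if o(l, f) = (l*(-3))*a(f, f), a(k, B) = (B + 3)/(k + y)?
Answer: 26057/36 ≈ 723.81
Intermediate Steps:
G(D) = 6 + 2*D
y = -4
a(k, B) = (3 + B)/(-4 + k) (a(k, B) = (B + 3)/(k - 4) = (3 + B)/(-4 + k))
o(l, f) = -3*l*(3 + f)/(-4 + f) (o(l, f) = (l*(-3))*((3 + f)/(-4 + f)) = (-3*l)*((3 + f)/(-4 + f)) = -3*l*(3 + f)/(-4 + f))
G(139) + o(-142, 220) = (6 + 2*139) - 3*(-142)*(3 + 220)/(-4 + 220) = (6 + 278) - 3*(-142)*223/216 = 284 - 3*(-142)*1/216*223 = 284 + 15833/36 = 26057/36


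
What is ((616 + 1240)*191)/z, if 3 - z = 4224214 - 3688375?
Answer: -88624/133959 ≈ -0.66158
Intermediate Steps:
z = -535836 (z = 3 - (4224214 - 3688375) = 3 - 1*535839 = 3 - 535839 = -535836)
((616 + 1240)*191)/z = ((616 + 1240)*191)/(-535836) = (1856*191)*(-1/535836) = 354496*(-1/535836) = -88624/133959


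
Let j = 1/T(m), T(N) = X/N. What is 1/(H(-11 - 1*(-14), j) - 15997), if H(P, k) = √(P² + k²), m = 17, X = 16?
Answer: -4095232/65511423711 - 16*√2593/65511423711 ≈ -6.2524e-5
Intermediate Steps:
T(N) = 16/N
j = 17/16 (j = 1/(16/17) = 17/16 ≈ 1.0625)
1/(H(-11 - 1*(-14), j) - 15997) = 1/(√((-11 - 1*(-14))² + (17/16)²) - 15997) = 1/(√((-11 + 14)² + 289/256) - 15997) = 1/(√(3² + 289/256) - 15997) = 1/(√(9 + 289/256) - 15997) = 1/(√(2593/256) - 15997) = 1/(√2593/16 - 15997) = 1/(-15997 + √2593/16)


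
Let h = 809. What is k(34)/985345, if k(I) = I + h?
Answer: 843/985345 ≈ 0.00085554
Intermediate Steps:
k(I) = 809 + I (k(I) = I + 809 = 809 + I)
k(34)/985345 = (809 + 34)/985345 = 843*(1/985345) = 843/985345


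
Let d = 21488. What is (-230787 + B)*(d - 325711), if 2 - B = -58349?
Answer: 52458997228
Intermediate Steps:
B = 58351 (B = 2 - 1*(-58349) = 2 + 58349 = 58351)
(-230787 + B)*(d - 325711) = (-230787 + 58351)*(21488 - 325711) = -172436*(-304223) = 52458997228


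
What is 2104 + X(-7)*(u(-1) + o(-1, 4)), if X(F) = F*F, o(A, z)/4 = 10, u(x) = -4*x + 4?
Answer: 4456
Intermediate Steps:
u(x) = 4 - 4*x
o(A, z) = 40 (o(A, z) = 4*10 = 40)
X(F) = F²
2104 + X(-7)*(u(-1) + o(-1, 4)) = 2104 + (-7)²*((4 - 4*(-1)) + 40) = 2104 + 49*((4 + 4) + 40) = 2104 + 49*(8 + 40) = 2104 + 49*48 = 2104 + 2352 = 4456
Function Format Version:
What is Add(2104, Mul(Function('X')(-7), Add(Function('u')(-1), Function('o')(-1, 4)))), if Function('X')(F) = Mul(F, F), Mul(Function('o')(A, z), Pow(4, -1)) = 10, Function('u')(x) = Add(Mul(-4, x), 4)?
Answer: 4456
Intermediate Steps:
Function('u')(x) = Add(4, Mul(-4, x))
Function('o')(A, z) = 40 (Function('o')(A, z) = Mul(4, 10) = 40)
Function('X')(F) = Pow(F, 2)
Add(2104, Mul(Function('X')(-7), Add(Function('u')(-1), Function('o')(-1, 4)))) = Add(2104, Mul(Pow(-7, 2), Add(Add(4, Mul(-4, -1)), 40))) = Add(2104, Mul(49, Add(Add(4, 4), 40))) = Add(2104, Mul(49, Add(8, 40))) = Add(2104, Mul(49, 48)) = Add(2104, 2352) = 4456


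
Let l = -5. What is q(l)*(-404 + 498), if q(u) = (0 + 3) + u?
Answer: -188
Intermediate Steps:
q(u) = 3 + u
q(l)*(-404 + 498) = (3 - 5)*(-404 + 498) = -2*94 = -188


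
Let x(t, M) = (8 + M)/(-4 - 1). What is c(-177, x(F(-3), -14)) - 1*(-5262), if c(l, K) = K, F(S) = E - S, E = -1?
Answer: 26316/5 ≈ 5263.2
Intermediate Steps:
F(S) = -1 - S
x(t, M) = -8/5 - M/5 (x(t, M) = (8 + M)/(-5) = (8 + M)*(-⅕) = -8/5 - M/5)
c(-177, x(F(-3), -14)) - 1*(-5262) = (-8/5 - ⅕*(-14)) - 1*(-5262) = (-8/5 + 14/5) + 5262 = 6/5 + 5262 = 26316/5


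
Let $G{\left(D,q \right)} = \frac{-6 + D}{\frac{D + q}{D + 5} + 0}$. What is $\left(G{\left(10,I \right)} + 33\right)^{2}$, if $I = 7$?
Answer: $\frac{385641}{289} \approx 1334.4$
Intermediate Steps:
$G{\left(D,q \right)} = \frac{\left(-6 + D\right) \left(5 + D\right)}{D + q}$ ($G{\left(D,q \right)} = \frac{-6 + D}{\frac{D + q}{5 + D} + 0} = \frac{-6 + D}{\frac{1}{5 + D} \left(D + q\right)} = \left(-6 + D\right) \frac{5 + D}{D + q} = \frac{\left(-6 + D\right) \left(5 + D\right)}{D + q}$)
$\left(G{\left(10,I \right)} + 33\right)^{2} = \left(\frac{-30 + 10^{2} - 10}{10 + 7} + 33\right)^{2} = \left(\frac{-30 + 100 - 10}{17} + 33\right)^{2} = \left(\frac{1}{17} \cdot 60 + 33\right)^{2} = \left(\frac{60}{17} + 33\right)^{2} = \left(\frac{621}{17}\right)^{2} = \frac{385641}{289}$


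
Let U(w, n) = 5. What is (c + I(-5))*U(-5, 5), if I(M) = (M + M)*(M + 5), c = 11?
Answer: 55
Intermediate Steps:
I(M) = 2*M*(5 + M) (I(M) = (2*M)*(5 + M) = 2*M*(5 + M))
(c + I(-5))*U(-5, 5) = (11 + 2*(-5)*(5 - 5))*5 = (11 + 2*(-5)*0)*5 = (11 + 0)*5 = 11*5 = 55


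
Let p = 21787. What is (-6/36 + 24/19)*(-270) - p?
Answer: -419578/19 ≈ -22083.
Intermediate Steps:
(-6/36 + 24/19)*(-270) - p = (-6/36 + 24/19)*(-270) - 1*21787 = (-6*1/36 + 24*(1/19))*(-270) - 21787 = (-1/6 + 24/19)*(-270) - 21787 = (125/114)*(-270) - 21787 = -5625/19 - 21787 = -419578/19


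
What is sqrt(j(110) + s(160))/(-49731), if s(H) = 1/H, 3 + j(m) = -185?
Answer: -I*sqrt(300790)/1989240 ≈ -0.00027571*I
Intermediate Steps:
j(m) = -188 (j(m) = -3 - 185 = -188)
sqrt(j(110) + s(160))/(-49731) = sqrt(-188 + 1/160)/(-49731) = sqrt(-188 + 1/160)*(-1/49731) = sqrt(-30079/160)*(-1/49731) = (I*sqrt(300790)/40)*(-1/49731) = -I*sqrt(300790)/1989240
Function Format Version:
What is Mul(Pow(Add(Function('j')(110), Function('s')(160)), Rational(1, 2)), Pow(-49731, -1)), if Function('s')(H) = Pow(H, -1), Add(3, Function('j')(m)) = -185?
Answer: Mul(Rational(-1, 1989240), I, Pow(300790, Rational(1, 2))) ≈ Mul(-0.00027571, I)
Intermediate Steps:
Function('j')(m) = -188 (Function('j')(m) = Add(-3, -185) = -188)
Mul(Pow(Add(Function('j')(110), Function('s')(160)), Rational(1, 2)), Pow(-49731, -1)) = Mul(Pow(Add(-188, Pow(160, -1)), Rational(1, 2)), Pow(-49731, -1)) = Mul(Pow(Add(-188, Rational(1, 160)), Rational(1, 2)), Rational(-1, 49731)) = Mul(Pow(Rational(-30079, 160), Rational(1, 2)), Rational(-1, 49731)) = Mul(Mul(Rational(1, 40), I, Pow(300790, Rational(1, 2))), Rational(-1, 49731)) = Mul(Rational(-1, 1989240), I, Pow(300790, Rational(1, 2)))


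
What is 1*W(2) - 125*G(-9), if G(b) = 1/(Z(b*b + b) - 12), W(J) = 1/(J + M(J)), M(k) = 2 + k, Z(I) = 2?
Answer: 38/3 ≈ 12.667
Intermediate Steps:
W(J) = 1/(2 + 2*J) (W(J) = 1/(J + (2 + J)) = 1/(2 + 2*J))
G(b) = -⅒ (G(b) = 1/(2 - 12) = 1/(-10) = -⅒)
1*W(2) - 125*G(-9) = 1*(1/(2*(1 + 2))) - 125*(-⅒) = 1*((½)/3) + 25/2 = 1*((½)*(⅓)) + 25/2 = 1*(⅙) + 25/2 = ⅙ + 25/2 = 38/3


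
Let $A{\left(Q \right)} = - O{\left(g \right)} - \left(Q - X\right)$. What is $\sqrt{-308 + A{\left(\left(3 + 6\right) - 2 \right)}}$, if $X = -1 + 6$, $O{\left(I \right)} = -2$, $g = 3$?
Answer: $2 i \sqrt{77} \approx 17.55 i$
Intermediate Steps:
$X = 5$
$A{\left(Q \right)} = 7 - Q$ ($A{\left(Q \right)} = \left(-1\right) \left(-2\right) - \left(-5 + Q\right) = 2 - \left(-5 + Q\right) = 7 - Q$)
$\sqrt{-308 + A{\left(\left(3 + 6\right) - 2 \right)}} = \sqrt{-308 + \left(7 - \left(\left(3 + 6\right) - 2\right)\right)} = \sqrt{-308 + \left(7 - \left(9 - 2\right)\right)} = \sqrt{-308 + \left(7 - 7\right)} = \sqrt{-308 + 0} = \sqrt{-308} = 2 i \sqrt{77}$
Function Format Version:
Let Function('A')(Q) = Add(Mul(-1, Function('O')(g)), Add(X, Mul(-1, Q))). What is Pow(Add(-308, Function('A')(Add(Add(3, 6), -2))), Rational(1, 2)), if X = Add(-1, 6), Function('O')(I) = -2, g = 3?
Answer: Mul(2, I, Pow(77, Rational(1, 2))) ≈ Mul(17.550, I)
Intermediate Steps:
X = 5
Function('A')(Q) = Add(7, Mul(-1, Q)) (Function('A')(Q) = Add(Mul(-1, -2), Add(5, Mul(-1, Q))) = Add(2, Add(5, Mul(-1, Q))) = Add(7, Mul(-1, Q)))
Pow(Add(-308, Function('A')(Add(Add(3, 6), -2))), Rational(1, 2)) = Pow(Add(-308, Add(7, Mul(-1, Add(Add(3, 6), -2)))), Rational(1, 2)) = Pow(Add(-308, Add(7, Mul(-1, Add(9, -2)))), Rational(1, 2)) = Pow(Add(-308, Add(7, Mul(-1, 7))), Rational(1, 2)) = Pow(Add(-308, Add(7, -7)), Rational(1, 2)) = Pow(Add(-308, 0), Rational(1, 2)) = Pow(-308, Rational(1, 2)) = Mul(2, I, Pow(77, Rational(1, 2)))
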